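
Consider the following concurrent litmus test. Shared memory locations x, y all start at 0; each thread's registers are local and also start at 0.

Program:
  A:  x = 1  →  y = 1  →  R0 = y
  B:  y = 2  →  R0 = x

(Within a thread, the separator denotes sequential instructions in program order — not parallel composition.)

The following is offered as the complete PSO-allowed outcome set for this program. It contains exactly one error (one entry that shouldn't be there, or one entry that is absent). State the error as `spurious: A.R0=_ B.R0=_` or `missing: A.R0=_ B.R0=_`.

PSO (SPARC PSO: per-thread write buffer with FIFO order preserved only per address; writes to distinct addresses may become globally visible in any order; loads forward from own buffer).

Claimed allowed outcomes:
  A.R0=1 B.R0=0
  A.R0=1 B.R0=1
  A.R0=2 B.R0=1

outcome vector order: (A.R0,B.R0)
[PSO] allowed = {10; 11; 20; 21}
PSO∖claimed = {20}

missing: A.R0=2 B.R0=0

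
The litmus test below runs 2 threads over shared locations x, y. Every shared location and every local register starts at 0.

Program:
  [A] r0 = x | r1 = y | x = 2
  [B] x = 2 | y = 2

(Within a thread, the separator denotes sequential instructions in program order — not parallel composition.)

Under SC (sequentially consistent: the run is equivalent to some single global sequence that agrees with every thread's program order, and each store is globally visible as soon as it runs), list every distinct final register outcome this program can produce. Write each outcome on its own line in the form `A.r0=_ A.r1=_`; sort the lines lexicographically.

A.r0=0 A.r1=0
A.r0=0 A.r1=2
A.r0=2 A.r1=0
A.r0=2 A.r1=2

outcome vector order: (A.r0,A.r1)
|SC outcomes| = 4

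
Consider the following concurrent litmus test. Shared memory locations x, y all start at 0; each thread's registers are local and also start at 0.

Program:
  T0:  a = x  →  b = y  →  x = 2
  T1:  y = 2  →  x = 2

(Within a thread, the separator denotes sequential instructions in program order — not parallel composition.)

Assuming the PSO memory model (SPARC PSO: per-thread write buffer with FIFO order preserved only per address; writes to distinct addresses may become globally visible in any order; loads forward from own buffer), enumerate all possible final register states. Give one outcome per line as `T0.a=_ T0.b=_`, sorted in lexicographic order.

outcome vector order: (T0.a,T0.b)
|PSO outcomes| = 4

T0.a=0 T0.b=0
T0.a=0 T0.b=2
T0.a=2 T0.b=0
T0.a=2 T0.b=2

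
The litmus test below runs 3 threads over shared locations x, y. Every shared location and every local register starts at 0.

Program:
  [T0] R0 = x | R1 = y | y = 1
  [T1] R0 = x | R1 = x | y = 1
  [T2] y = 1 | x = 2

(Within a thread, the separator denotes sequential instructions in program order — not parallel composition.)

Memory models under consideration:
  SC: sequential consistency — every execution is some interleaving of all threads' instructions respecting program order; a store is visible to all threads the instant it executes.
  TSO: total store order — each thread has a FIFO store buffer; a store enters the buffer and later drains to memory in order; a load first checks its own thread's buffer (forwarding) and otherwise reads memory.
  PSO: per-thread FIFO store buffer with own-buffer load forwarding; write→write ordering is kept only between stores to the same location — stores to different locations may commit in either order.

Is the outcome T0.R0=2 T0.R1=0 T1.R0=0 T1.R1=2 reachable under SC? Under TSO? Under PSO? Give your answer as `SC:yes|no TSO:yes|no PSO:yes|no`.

outcome vector order: (T0.R0,T0.R1,T1.R0,T1.R1)
under SC → 0000; 0002; 0022; 0100; 0102; 0122; 2100; 2102; 2122
under TSO → 0000; 0002; 0022; 0100; 0102; 0122; 2100; 2102; 2122
under PSO → 0000; 0002; 0022; 0100; 0102; 0122; 2000; 2002; 2022; 2100; 2102; 2122
target 2002 ∈ {PSO}

SC:no TSO:no PSO:yes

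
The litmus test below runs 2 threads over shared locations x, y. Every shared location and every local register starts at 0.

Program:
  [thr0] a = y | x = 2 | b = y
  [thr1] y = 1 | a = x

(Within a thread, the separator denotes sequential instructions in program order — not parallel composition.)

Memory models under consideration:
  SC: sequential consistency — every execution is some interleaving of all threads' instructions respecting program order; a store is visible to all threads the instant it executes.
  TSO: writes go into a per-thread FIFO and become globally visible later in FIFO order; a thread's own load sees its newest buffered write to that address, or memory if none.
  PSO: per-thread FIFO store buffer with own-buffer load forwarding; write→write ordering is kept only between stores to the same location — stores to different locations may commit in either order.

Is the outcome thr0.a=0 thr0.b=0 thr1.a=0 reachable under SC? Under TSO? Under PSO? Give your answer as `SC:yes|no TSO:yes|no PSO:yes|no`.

SC:no TSO:yes PSO:yes

outcome vector order: (thr0.a,thr0.b,thr1.a)
[SC] allowed = {<0 0 2>, <0 1 0>, <0 1 2>, <1 1 0>, <1 1 2>}
[TSO] allowed = {<0 0 0>, <0 0 2>, <0 1 0>, <0 1 2>, <1 1 0>, <1 1 2>}
[PSO] allowed = {<0 0 0>, <0 0 2>, <0 1 0>, <0 1 2>, <1 1 0>, <1 1 2>}
target <0 0 0> ∈ {TSO,PSO}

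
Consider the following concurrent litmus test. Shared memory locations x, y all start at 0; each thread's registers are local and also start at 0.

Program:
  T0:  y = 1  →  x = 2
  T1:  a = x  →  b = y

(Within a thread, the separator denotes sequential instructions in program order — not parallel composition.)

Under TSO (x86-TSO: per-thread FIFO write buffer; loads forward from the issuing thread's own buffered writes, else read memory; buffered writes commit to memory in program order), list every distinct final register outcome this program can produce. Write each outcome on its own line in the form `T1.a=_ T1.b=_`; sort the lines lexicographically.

T1.a=0 T1.b=0
T1.a=0 T1.b=1
T1.a=2 T1.b=1

outcome vector order: (T1.a,T1.b)
|TSO outcomes| = 3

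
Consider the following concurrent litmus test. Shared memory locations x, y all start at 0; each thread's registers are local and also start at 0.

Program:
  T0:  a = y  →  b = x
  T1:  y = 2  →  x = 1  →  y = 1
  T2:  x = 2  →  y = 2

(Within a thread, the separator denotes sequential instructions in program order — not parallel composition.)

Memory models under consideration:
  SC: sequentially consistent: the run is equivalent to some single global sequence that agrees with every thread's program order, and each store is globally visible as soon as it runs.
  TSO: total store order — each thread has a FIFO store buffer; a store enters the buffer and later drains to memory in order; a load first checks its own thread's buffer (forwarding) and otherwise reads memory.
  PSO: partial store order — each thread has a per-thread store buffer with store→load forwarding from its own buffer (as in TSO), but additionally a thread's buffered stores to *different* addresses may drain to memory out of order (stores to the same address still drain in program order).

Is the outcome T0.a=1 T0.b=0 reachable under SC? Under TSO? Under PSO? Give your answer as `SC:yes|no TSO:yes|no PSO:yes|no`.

SC:no TSO:no PSO:yes

outcome vector order: (T0.a,T0.b)
SC: 8 outcomes — {(0,0) (0,1) (0,2) (1,1) (1,2) (2,0) (2,1) (2,2)}
TSO: 8 outcomes — {(0,0) (0,1) (0,2) (1,1) (1,2) (2,0) (2,1) (2,2)}
PSO: 9 outcomes — {(0,0) (0,1) (0,2) (1,0) (1,1) (1,2) (2,0) (2,1) (2,2)}
target (1,0) ∈ {PSO}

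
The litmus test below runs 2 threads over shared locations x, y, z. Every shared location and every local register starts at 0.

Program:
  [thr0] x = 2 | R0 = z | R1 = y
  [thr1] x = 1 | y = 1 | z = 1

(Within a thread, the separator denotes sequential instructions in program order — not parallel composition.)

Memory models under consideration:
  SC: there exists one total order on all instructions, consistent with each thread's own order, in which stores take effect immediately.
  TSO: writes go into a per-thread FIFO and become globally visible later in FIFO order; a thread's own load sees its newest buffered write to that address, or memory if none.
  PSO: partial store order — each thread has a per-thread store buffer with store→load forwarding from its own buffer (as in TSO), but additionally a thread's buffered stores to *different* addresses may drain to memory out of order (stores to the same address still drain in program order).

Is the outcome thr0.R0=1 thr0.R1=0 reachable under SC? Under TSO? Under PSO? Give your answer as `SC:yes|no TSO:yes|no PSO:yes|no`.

outcome vector order: (thr0.R0,thr0.R1)
SC (3): <0 0>, <0 1>, <1 1>
TSO (3): <0 0>, <0 1>, <1 1>
PSO (4): <0 0>, <0 1>, <1 0>, <1 1>
target <1 0> ∈ {PSO}

SC:no TSO:no PSO:yes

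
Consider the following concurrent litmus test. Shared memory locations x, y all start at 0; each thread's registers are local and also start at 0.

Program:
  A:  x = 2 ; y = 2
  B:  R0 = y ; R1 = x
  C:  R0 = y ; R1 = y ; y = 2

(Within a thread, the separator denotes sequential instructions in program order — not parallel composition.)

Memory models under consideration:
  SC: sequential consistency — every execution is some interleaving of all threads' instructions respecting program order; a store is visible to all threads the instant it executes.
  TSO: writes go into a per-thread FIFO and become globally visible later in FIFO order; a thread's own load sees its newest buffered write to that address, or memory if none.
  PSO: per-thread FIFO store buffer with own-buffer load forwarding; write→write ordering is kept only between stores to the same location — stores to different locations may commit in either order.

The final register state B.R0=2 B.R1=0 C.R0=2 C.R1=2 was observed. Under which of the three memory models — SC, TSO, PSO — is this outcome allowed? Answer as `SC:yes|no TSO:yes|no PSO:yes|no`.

outcome vector order: (B.R0,B.R1,C.R0,C.R1)
SC (10): (0,0,0,0); (0,0,0,2); (0,0,2,2); (0,2,0,0); (0,2,0,2); (0,2,2,2); (2,0,0,0); (2,2,0,0); (2,2,0,2); (2,2,2,2)
TSO (10): (0,0,0,0); (0,0,0,2); (0,0,2,2); (0,2,0,0); (0,2,0,2); (0,2,2,2); (2,0,0,0); (2,2,0,0); (2,2,0,2); (2,2,2,2)
PSO (12): (0,0,0,0); (0,0,0,2); (0,0,2,2); (0,2,0,0); (0,2,0,2); (0,2,2,2); (2,0,0,0); (2,0,0,2); (2,0,2,2); (2,2,0,0); (2,2,0,2); (2,2,2,2)
target (2,0,2,2) ∈ {PSO}

SC:no TSO:no PSO:yes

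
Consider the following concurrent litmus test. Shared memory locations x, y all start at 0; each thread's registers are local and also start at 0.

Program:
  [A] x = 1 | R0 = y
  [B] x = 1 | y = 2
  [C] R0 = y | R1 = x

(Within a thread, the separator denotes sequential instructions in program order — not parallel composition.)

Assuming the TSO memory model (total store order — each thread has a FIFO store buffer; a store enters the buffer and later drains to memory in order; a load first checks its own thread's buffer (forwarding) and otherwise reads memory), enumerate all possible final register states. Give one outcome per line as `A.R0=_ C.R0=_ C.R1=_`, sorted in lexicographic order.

outcome vector order: (A.R0,C.R0,C.R1)
|TSO outcomes| = 6

A.R0=0 C.R0=0 C.R1=0
A.R0=0 C.R0=0 C.R1=1
A.R0=0 C.R0=2 C.R1=1
A.R0=2 C.R0=0 C.R1=0
A.R0=2 C.R0=0 C.R1=1
A.R0=2 C.R0=2 C.R1=1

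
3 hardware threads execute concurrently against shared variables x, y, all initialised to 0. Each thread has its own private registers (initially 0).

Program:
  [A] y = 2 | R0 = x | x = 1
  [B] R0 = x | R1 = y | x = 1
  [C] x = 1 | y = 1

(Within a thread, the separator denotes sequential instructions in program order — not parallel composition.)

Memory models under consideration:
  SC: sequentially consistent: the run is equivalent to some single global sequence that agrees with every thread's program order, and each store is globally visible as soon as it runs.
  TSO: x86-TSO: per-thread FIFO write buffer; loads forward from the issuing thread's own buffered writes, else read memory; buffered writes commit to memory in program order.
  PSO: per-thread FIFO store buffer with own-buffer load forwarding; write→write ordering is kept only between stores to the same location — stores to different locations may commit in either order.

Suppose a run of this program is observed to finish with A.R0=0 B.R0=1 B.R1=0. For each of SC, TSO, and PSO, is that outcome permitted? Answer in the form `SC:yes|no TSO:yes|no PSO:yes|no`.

outcome vector order: (A.R0,B.R0,B.R1)
under SC → <0 0 0>, <0 0 1>, <0 0 2>, <0 1 1>, <0 1 2>, <1 0 0>, <1 0 1>, <1 0 2>, <1 1 0>, <1 1 1>, <1 1 2>
under TSO → <0 0 0>, <0 0 1>, <0 0 2>, <0 1 0>, <0 1 1>, <0 1 2>, <1 0 0>, <1 0 1>, <1 0 2>, <1 1 0>, <1 1 1>, <1 1 2>
under PSO → <0 0 0>, <0 0 1>, <0 0 2>, <0 1 0>, <0 1 1>, <0 1 2>, <1 0 0>, <1 0 1>, <1 0 2>, <1 1 0>, <1 1 1>, <1 1 2>
target <0 1 0> ∈ {TSO,PSO}

SC:no TSO:yes PSO:yes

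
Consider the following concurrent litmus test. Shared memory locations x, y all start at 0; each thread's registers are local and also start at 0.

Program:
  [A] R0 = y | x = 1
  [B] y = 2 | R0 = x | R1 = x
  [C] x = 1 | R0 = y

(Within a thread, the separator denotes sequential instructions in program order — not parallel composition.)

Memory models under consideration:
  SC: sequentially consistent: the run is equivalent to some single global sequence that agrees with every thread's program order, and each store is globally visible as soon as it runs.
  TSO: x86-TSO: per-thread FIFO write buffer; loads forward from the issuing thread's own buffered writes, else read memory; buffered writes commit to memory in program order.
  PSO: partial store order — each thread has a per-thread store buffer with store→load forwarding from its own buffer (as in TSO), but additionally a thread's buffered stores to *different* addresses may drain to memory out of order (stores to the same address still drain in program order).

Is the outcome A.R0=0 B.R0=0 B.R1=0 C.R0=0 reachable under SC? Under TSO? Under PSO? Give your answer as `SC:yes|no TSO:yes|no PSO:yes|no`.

outcome vector order: (A.R0,B.R0,B.R1,C.R0)
[SC] allowed = {(0,0,0,2) (0,0,1,2) (0,1,1,0) (0,1,1,2) (2,0,0,2) (2,0,1,2) (2,1,1,0) (2,1,1,2)}
[TSO] allowed = {(0,0,0,0) (0,0,0,2) (0,0,1,0) (0,0,1,2) (0,1,1,0) (0,1,1,2) (2,0,0,0) (2,0,0,2) (2,0,1,0) (2,0,1,2) (2,1,1,0) (2,1,1,2)}
[PSO] allowed = {(0,0,0,0) (0,0,0,2) (0,0,1,0) (0,0,1,2) (0,1,1,0) (0,1,1,2) (2,0,0,0) (2,0,0,2) (2,0,1,0) (2,0,1,2) (2,1,1,0) (2,1,1,2)}
target (0,0,0,0) ∈ {TSO,PSO}

SC:no TSO:yes PSO:yes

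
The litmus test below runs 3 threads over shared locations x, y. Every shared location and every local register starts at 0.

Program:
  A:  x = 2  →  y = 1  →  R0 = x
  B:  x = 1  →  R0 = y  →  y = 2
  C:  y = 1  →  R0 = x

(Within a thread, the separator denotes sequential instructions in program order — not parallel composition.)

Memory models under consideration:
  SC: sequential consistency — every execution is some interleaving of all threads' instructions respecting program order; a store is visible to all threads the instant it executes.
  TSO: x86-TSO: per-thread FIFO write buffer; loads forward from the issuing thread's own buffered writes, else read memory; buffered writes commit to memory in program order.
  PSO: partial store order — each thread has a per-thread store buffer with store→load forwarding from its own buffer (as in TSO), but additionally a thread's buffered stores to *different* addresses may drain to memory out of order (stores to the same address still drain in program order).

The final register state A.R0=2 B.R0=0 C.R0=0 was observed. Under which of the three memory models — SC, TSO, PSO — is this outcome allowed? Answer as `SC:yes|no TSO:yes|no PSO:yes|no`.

outcome vector order: (A.R0,B.R0,C.R0)
SC: 9 outcomes — {<1 0 1>, <1 1 0>, <1 1 1>, <1 1 2>, <2 0 1>, <2 0 2>, <2 1 0>, <2 1 1>, <2 1 2>}
TSO: 12 outcomes — {<1 0 0>, <1 0 1>, <1 0 2>, <1 1 0>, <1 1 1>, <1 1 2>, <2 0 0>, <2 0 1>, <2 0 2>, <2 1 0>, <2 1 1>, <2 1 2>}
PSO: 12 outcomes — {<1 0 0>, <1 0 1>, <1 0 2>, <1 1 0>, <1 1 1>, <1 1 2>, <2 0 0>, <2 0 1>, <2 0 2>, <2 1 0>, <2 1 1>, <2 1 2>}
target <2 0 0> ∈ {TSO,PSO}

SC:no TSO:yes PSO:yes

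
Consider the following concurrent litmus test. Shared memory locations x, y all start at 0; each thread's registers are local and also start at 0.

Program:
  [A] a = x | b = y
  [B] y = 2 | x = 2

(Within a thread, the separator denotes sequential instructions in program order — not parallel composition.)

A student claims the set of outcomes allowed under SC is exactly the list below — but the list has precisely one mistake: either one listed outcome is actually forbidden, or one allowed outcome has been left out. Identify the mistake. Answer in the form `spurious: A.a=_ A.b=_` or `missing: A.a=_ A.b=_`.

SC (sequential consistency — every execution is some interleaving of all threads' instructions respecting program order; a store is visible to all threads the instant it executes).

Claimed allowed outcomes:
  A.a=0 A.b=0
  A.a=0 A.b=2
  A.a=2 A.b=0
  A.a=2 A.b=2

spurious: A.a=2 A.b=0

outcome vector order: (A.a,A.b)
[SC] allowed = {00, 02, 22}
claimed∖SC = {20}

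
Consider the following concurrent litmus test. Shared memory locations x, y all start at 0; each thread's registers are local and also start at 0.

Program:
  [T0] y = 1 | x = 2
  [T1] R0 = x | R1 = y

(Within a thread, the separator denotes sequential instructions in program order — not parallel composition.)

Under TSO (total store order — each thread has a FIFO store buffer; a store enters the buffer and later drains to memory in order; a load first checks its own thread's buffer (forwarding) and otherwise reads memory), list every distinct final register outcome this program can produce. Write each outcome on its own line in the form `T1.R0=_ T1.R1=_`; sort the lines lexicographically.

outcome vector order: (T1.R0,T1.R1)
|TSO outcomes| = 3

T1.R0=0 T1.R1=0
T1.R0=0 T1.R1=1
T1.R0=2 T1.R1=1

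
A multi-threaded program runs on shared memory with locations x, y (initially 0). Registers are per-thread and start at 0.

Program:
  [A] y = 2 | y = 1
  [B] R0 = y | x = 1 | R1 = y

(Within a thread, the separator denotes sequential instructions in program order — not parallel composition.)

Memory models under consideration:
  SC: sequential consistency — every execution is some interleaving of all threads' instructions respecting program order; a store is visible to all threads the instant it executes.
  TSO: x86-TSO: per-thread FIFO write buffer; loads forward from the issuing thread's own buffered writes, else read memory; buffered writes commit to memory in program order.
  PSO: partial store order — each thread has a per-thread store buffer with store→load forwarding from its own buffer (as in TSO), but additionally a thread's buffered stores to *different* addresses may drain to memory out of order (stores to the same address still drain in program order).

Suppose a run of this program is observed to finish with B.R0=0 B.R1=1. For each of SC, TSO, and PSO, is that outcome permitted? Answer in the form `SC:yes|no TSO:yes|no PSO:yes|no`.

SC:yes TSO:yes PSO:yes

outcome vector order: (B.R0,B.R1)
SC (6): (0,0), (0,1), (0,2), (1,1), (2,1), (2,2)
TSO (6): (0,0), (0,1), (0,2), (1,1), (2,1), (2,2)
PSO (6): (0,0), (0,1), (0,2), (1,1), (2,1), (2,2)
target (0,1) ∈ {SC,TSO,PSO}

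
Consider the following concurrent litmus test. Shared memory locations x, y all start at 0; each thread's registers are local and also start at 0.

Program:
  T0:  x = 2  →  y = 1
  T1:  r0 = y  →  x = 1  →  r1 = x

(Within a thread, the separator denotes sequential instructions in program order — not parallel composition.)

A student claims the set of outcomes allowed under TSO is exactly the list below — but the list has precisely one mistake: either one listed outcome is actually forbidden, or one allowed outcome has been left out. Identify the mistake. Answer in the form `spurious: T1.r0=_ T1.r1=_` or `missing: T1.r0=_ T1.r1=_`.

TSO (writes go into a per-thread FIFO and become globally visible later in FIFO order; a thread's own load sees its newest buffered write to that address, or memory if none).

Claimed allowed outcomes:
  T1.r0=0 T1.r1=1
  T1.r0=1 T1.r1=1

missing: T1.r0=0 T1.r1=2

outcome vector order: (T1.r0,T1.r1)
TSO: 3 outcomes — {(0,1) (0,2) (1,1)}
TSO∖claimed = {(0,2)}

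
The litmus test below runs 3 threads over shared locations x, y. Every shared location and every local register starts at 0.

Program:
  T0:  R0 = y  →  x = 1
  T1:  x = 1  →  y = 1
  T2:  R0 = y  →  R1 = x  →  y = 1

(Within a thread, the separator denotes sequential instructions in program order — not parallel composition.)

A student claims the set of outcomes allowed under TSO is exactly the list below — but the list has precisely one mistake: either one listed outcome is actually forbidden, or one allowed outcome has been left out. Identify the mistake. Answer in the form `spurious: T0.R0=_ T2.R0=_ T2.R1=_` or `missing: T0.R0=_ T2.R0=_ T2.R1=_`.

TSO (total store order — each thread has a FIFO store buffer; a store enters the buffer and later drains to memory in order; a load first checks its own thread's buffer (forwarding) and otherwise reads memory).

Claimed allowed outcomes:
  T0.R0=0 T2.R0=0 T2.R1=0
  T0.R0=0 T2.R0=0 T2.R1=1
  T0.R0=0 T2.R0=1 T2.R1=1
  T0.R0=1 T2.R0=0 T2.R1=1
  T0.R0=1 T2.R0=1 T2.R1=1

outcome vector order: (T0.R0,T2.R0,T2.R1)
under TSO → <0 0 0>, <0 0 1>, <0 1 1>, <1 0 0>, <1 0 1>, <1 1 1>
TSO∖claimed = {<1 0 0>}

missing: T0.R0=1 T2.R0=0 T2.R1=0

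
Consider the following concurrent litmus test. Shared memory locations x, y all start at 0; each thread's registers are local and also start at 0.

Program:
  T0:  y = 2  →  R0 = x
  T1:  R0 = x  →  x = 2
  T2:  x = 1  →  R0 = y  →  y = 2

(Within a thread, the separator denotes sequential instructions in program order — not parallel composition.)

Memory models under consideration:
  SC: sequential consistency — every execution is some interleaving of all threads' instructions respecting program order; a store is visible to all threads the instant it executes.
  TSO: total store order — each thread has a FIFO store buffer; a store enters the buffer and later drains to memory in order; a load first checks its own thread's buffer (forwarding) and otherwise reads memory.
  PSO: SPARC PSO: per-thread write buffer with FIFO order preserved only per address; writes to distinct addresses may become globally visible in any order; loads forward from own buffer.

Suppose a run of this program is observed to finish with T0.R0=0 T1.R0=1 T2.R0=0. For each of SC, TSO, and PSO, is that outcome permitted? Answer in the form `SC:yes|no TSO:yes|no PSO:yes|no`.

SC:no TSO:yes PSO:yes

outcome vector order: (T0.R0,T1.R0,T2.R0)
SC: 10 outcomes — {002, 012, 100, 102, 110, 112, 200, 202, 210, 212}
TSO: 12 outcomes — {000, 002, 010, 012, 100, 102, 110, 112, 200, 202, 210, 212}
PSO: 12 outcomes — {000, 002, 010, 012, 100, 102, 110, 112, 200, 202, 210, 212}
target 010 ∈ {TSO,PSO}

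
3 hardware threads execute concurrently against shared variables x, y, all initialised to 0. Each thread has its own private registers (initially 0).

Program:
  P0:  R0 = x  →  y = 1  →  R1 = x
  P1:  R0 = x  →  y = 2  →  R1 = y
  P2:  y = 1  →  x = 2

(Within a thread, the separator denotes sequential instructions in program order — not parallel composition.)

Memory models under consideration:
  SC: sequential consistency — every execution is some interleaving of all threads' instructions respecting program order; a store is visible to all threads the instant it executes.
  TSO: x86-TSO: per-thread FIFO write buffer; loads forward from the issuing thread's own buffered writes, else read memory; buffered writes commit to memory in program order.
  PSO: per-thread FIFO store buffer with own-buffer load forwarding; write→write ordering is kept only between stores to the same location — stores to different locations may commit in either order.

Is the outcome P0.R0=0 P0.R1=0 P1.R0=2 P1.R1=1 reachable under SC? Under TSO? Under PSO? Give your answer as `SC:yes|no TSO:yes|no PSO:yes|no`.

SC:no TSO:yes PSO:yes

outcome vector order: (P0.R0,P0.R1,P1.R0,P1.R1)
SC (11): (0,0,0,1) (0,0,0,2) (0,0,2,2) (0,2,0,1) (0,2,0,2) (0,2,2,1) (0,2,2,2) (2,2,0,1) (2,2,0,2) (2,2,2,1) (2,2,2,2)
TSO (12): (0,0,0,1) (0,0,0,2) (0,0,2,1) (0,0,2,2) (0,2,0,1) (0,2,0,2) (0,2,2,1) (0,2,2,2) (2,2,0,1) (2,2,0,2) (2,2,2,1) (2,2,2,2)
PSO (12): (0,0,0,1) (0,0,0,2) (0,0,2,1) (0,0,2,2) (0,2,0,1) (0,2,0,2) (0,2,2,1) (0,2,2,2) (2,2,0,1) (2,2,0,2) (2,2,2,1) (2,2,2,2)
target (0,0,2,1) ∈ {TSO,PSO}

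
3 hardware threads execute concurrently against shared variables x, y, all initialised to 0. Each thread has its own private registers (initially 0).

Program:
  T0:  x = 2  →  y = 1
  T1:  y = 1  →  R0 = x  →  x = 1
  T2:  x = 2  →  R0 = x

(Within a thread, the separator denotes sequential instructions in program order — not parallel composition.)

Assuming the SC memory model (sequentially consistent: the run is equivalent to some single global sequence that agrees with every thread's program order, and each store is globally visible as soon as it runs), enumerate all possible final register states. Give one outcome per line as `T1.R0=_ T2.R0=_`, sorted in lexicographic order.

T1.R0=0 T2.R0=1
T1.R0=0 T2.R0=2
T1.R0=2 T2.R0=1
T1.R0=2 T2.R0=2

outcome vector order: (T1.R0,T2.R0)
|SC outcomes| = 4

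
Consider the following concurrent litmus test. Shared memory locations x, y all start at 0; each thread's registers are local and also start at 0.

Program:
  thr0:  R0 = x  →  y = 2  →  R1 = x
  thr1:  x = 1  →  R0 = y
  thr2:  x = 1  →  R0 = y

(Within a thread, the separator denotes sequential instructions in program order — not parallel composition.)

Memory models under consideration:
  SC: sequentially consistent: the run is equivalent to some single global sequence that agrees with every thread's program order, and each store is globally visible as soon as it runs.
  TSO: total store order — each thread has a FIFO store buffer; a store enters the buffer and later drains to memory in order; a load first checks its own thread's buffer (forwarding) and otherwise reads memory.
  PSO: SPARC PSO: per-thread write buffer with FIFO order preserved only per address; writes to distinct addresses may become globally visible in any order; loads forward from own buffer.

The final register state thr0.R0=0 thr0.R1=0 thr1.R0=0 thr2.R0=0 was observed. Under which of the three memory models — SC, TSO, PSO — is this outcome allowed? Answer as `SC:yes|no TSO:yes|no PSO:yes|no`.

outcome vector order: (thr0.R0,thr0.R1,thr1.R0,thr2.R0)
under SC → 0/0/2/2; 0/1/0/0; 0/1/0/2; 0/1/2/0; 0/1/2/2; 1/1/0/0; 1/1/0/2; 1/1/2/0; 1/1/2/2
under TSO → 0/0/0/0; 0/0/0/2; 0/0/2/0; 0/0/2/2; 0/1/0/0; 0/1/0/2; 0/1/2/0; 0/1/2/2; 1/1/0/0; 1/1/0/2; 1/1/2/0; 1/1/2/2
under PSO → 0/0/0/0; 0/0/0/2; 0/0/2/0; 0/0/2/2; 0/1/0/0; 0/1/0/2; 0/1/2/0; 0/1/2/2; 1/1/0/0; 1/1/0/2; 1/1/2/0; 1/1/2/2
target 0/0/0/0 ∈ {TSO,PSO}

SC:no TSO:yes PSO:yes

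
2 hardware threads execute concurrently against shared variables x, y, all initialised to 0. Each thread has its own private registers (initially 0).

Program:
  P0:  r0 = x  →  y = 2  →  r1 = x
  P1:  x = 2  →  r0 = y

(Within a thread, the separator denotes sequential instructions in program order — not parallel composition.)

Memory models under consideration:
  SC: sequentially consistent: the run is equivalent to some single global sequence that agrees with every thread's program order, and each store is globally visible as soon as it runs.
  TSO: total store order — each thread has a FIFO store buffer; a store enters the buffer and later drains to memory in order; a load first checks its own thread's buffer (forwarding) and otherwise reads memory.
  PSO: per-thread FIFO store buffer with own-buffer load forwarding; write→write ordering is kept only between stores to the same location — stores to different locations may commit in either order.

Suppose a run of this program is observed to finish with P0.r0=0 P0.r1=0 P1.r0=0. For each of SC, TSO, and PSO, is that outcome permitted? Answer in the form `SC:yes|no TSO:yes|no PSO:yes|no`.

SC:no TSO:yes PSO:yes

outcome vector order: (P0.r0,P0.r1,P1.r0)
SC: 5 outcomes — {<0 0 2>; <0 2 0>; <0 2 2>; <2 2 0>; <2 2 2>}
TSO: 6 outcomes — {<0 0 0>; <0 0 2>; <0 2 0>; <0 2 2>; <2 2 0>; <2 2 2>}
PSO: 6 outcomes — {<0 0 0>; <0 0 2>; <0 2 0>; <0 2 2>; <2 2 0>; <2 2 2>}
target <0 0 0> ∈ {TSO,PSO}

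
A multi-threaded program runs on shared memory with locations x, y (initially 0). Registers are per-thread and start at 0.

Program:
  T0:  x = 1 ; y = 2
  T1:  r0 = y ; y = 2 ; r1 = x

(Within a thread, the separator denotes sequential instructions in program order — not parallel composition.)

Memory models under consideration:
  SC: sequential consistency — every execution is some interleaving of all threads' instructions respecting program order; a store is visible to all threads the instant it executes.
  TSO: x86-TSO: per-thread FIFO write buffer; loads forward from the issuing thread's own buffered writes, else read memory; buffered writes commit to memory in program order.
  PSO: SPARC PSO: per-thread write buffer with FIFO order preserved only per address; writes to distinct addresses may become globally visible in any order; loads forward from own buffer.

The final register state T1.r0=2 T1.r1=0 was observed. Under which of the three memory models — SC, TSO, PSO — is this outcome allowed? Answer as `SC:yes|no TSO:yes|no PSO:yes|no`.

SC:no TSO:no PSO:yes

outcome vector order: (T1.r0,T1.r1)
SC (3): <0 0>, <0 1>, <2 1>
TSO (3): <0 0>, <0 1>, <2 1>
PSO (4): <0 0>, <0 1>, <2 0>, <2 1>
target <2 0> ∈ {PSO}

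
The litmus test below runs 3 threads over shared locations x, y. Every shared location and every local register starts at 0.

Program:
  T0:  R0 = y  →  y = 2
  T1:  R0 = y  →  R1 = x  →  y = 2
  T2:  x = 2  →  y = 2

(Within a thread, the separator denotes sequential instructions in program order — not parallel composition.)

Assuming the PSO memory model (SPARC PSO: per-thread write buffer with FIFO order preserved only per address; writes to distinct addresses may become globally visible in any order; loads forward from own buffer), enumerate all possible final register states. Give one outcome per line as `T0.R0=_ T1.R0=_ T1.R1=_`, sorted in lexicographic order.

outcome vector order: (T0.R0,T1.R0,T1.R1)
|PSO outcomes| = 8

T0.R0=0 T1.R0=0 T1.R1=0
T0.R0=0 T1.R0=0 T1.R1=2
T0.R0=0 T1.R0=2 T1.R1=0
T0.R0=0 T1.R0=2 T1.R1=2
T0.R0=2 T1.R0=0 T1.R1=0
T0.R0=2 T1.R0=0 T1.R1=2
T0.R0=2 T1.R0=2 T1.R1=0
T0.R0=2 T1.R0=2 T1.R1=2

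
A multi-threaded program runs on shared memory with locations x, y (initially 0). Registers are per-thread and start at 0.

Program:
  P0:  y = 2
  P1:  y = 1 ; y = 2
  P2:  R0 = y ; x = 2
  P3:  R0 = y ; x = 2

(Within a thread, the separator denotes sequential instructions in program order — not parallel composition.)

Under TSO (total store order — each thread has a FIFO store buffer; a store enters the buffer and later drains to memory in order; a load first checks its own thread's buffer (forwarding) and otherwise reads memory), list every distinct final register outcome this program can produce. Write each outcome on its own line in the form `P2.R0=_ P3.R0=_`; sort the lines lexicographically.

P2.R0=0 P3.R0=0
P2.R0=0 P3.R0=1
P2.R0=0 P3.R0=2
P2.R0=1 P3.R0=0
P2.R0=1 P3.R0=1
P2.R0=1 P3.R0=2
P2.R0=2 P3.R0=0
P2.R0=2 P3.R0=1
P2.R0=2 P3.R0=2

outcome vector order: (P2.R0,P3.R0)
|TSO outcomes| = 9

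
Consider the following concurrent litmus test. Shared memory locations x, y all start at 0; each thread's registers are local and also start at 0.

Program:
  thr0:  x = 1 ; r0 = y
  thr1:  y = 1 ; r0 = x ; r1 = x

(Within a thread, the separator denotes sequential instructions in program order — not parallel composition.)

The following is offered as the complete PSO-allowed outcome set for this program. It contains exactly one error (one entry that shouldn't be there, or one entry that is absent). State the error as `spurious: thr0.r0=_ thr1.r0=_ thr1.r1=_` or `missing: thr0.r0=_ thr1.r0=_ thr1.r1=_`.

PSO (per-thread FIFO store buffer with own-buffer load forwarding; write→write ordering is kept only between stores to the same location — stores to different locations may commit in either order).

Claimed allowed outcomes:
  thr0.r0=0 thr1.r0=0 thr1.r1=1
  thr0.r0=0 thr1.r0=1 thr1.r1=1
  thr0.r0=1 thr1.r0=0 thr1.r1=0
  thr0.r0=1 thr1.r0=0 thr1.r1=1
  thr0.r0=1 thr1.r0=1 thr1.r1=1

missing: thr0.r0=0 thr1.r0=0 thr1.r1=0

outcome vector order: (thr0.r0,thr1.r0,thr1.r1)
PSO: 6 outcomes — {000 001 011 100 101 111}
PSO∖claimed = {000}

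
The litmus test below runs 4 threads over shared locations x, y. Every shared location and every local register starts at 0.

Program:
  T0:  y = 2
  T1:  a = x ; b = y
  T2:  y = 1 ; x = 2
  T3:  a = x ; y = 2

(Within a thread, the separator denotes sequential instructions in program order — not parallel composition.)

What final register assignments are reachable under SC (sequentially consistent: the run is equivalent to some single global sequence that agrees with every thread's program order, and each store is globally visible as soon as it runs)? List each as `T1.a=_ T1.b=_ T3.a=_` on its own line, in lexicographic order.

T1.a=0 T1.b=0 T3.a=0
T1.a=0 T1.b=0 T3.a=2
T1.a=0 T1.b=1 T3.a=0
T1.a=0 T1.b=1 T3.a=2
T1.a=0 T1.b=2 T3.a=0
T1.a=0 T1.b=2 T3.a=2
T1.a=2 T1.b=1 T3.a=0
T1.a=2 T1.b=1 T3.a=2
T1.a=2 T1.b=2 T3.a=0
T1.a=2 T1.b=2 T3.a=2

outcome vector order: (T1.a,T1.b,T3.a)
|SC outcomes| = 10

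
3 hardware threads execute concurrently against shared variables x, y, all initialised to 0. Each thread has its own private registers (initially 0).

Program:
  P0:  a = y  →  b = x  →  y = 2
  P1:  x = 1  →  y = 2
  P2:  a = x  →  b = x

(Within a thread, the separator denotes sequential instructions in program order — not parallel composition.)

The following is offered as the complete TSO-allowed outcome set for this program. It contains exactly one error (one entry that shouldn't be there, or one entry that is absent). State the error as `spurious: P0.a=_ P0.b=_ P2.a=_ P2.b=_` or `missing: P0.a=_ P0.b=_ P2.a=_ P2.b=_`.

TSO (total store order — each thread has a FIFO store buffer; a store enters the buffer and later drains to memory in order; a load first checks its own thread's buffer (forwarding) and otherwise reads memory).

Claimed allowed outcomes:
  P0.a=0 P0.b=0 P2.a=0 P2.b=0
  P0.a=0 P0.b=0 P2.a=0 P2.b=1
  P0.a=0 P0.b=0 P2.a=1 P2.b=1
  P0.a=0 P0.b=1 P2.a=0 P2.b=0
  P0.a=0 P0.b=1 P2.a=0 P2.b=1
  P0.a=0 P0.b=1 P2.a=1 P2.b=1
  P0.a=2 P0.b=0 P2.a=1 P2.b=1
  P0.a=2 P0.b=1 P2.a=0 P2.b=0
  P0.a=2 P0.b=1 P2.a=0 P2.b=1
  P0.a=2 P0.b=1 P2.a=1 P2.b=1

outcome vector order: (P0.a,P0.b,P2.a,P2.b)
TSO (9): (0,0,0,0) (0,0,0,1) (0,0,1,1) (0,1,0,0) (0,1,0,1) (0,1,1,1) (2,1,0,0) (2,1,0,1) (2,1,1,1)
claimed∖TSO = {(2,0,1,1)}

spurious: P0.a=2 P0.b=0 P2.a=1 P2.b=1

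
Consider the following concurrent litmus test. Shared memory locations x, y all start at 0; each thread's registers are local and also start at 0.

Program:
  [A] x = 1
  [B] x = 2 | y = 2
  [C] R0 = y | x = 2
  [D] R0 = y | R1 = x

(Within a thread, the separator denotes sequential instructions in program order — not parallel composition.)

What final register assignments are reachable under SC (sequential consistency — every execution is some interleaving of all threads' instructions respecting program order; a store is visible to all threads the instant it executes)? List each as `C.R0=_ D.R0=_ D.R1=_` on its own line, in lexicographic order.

outcome vector order: (C.R0,D.R0,D.R1)
|SC outcomes| = 10

C.R0=0 D.R0=0 D.R1=0
C.R0=0 D.R0=0 D.R1=1
C.R0=0 D.R0=0 D.R1=2
C.R0=0 D.R0=2 D.R1=1
C.R0=0 D.R0=2 D.R1=2
C.R0=2 D.R0=0 D.R1=0
C.R0=2 D.R0=0 D.R1=1
C.R0=2 D.R0=0 D.R1=2
C.R0=2 D.R0=2 D.R1=1
C.R0=2 D.R0=2 D.R1=2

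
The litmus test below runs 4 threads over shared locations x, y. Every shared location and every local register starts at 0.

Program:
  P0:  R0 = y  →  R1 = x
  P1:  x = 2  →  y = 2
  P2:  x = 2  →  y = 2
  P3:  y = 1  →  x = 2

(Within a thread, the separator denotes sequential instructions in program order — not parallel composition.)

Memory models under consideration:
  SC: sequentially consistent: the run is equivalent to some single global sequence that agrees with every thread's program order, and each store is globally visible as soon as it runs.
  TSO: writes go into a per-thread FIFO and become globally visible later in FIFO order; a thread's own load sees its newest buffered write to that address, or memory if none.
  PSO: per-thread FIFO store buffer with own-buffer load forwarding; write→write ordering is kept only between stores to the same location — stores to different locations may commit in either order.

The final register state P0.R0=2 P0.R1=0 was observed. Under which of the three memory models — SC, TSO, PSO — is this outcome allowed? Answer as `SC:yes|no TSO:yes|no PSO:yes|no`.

outcome vector order: (P0.R0,P0.R1)
SC (5): <0 0> <0 2> <1 0> <1 2> <2 2>
TSO (5): <0 0> <0 2> <1 0> <1 2> <2 2>
PSO (6): <0 0> <0 2> <1 0> <1 2> <2 0> <2 2>
target <2 0> ∈ {PSO}

SC:no TSO:no PSO:yes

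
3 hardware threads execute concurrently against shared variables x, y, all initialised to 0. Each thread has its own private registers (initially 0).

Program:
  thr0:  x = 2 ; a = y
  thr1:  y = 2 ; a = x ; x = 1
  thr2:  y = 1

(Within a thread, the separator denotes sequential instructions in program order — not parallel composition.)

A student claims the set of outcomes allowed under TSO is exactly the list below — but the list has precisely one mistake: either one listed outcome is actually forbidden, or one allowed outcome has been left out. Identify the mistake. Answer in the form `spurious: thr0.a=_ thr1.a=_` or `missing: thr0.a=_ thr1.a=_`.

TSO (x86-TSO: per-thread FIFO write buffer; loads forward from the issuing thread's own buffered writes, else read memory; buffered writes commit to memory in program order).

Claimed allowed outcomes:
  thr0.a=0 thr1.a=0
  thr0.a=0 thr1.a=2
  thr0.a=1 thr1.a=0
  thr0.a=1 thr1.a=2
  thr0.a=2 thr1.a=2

outcome vector order: (thr0.a,thr1.a)
[TSO] allowed = {00 02 10 12 20 22}
TSO∖claimed = {20}

missing: thr0.a=2 thr1.a=0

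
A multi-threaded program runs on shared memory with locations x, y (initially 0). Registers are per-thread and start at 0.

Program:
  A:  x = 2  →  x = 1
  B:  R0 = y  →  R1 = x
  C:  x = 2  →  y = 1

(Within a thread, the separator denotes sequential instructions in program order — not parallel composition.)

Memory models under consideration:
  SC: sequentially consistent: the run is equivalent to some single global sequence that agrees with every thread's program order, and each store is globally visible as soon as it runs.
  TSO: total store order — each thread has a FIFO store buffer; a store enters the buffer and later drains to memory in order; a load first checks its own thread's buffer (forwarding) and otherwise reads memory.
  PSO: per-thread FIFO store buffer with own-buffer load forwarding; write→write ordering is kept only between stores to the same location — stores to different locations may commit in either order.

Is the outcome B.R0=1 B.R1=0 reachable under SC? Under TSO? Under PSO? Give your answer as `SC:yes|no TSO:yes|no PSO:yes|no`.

SC:no TSO:no PSO:yes

outcome vector order: (B.R0,B.R1)
[SC] allowed = {<0 0>; <0 1>; <0 2>; <1 1>; <1 2>}
[TSO] allowed = {<0 0>; <0 1>; <0 2>; <1 1>; <1 2>}
[PSO] allowed = {<0 0>; <0 1>; <0 2>; <1 0>; <1 1>; <1 2>}
target <1 0> ∈ {PSO}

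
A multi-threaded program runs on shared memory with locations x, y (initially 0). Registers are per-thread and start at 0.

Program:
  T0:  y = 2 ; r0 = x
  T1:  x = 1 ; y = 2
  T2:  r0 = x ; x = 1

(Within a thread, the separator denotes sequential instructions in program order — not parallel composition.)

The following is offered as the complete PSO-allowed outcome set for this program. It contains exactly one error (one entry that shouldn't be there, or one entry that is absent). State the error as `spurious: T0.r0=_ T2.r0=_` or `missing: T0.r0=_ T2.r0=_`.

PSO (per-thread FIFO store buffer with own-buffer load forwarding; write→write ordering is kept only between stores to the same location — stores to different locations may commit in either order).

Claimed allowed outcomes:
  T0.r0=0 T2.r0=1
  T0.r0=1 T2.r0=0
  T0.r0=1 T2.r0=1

missing: T0.r0=0 T2.r0=0

outcome vector order: (T0.r0,T2.r0)
under PSO → <0 0>; <0 1>; <1 0>; <1 1>
PSO∖claimed = {<0 0>}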